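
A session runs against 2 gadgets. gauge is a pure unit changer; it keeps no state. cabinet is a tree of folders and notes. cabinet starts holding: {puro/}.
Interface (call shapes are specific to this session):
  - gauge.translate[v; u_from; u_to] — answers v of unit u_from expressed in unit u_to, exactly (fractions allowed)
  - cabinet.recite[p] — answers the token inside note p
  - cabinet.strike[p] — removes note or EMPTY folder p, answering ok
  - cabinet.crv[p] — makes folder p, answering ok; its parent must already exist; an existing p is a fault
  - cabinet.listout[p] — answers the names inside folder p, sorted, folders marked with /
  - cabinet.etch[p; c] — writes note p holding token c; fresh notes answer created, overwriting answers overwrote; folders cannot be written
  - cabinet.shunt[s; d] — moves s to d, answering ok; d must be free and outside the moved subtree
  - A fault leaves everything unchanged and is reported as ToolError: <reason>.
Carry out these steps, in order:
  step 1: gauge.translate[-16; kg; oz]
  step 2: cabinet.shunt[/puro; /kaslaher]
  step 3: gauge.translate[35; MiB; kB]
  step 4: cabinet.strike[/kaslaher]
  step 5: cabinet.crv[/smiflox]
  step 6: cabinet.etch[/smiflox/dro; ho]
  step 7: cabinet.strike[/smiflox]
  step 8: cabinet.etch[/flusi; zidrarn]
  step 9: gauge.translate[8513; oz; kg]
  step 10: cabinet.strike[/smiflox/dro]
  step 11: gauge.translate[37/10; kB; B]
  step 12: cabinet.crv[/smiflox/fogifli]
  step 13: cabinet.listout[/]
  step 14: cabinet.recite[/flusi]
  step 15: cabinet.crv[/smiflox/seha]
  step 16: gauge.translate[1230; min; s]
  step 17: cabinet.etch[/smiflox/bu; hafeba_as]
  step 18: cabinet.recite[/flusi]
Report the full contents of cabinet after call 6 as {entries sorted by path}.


Answer: {smiflox/, smiflox/dro=ho}

Derivation:
CALL translate[v: -16; u_from: kg; u_to: oz]
RET  -25600000000/45359237
CALL shunt[s: /puro; d: /kaslaher]
RET  ok
CALL translate[v: 35; u_from: MiB; u_to: kB]
RET  917504/25
CALL strike[p: /kaslaher]
RET  ok
CALL crv[p: /smiflox]
RET  ok
CALL etch[p: /smiflox/dro; c: ho]
RET  created
CALL strike[p: /smiflox]
RET  ToolError: not empty
CALL etch[p: /flusi; c: zidrarn]
RET  created
CALL translate[v: 8513; u_from: oz; u_to: kg]
RET  386143184581/1600000000
CALL strike[p: /smiflox/dro]
RET  ok
CALL translate[v: 37/10; u_from: kB; u_to: B]
RET  3700
CALL crv[p: /smiflox/fogifli]
RET  ok
CALL listout[p: /]
RET  [flusi, smiflox/]
CALL recite[p: /flusi]
RET  zidrarn
CALL crv[p: /smiflox/seha]
RET  ok
CALL translate[v: 1230; u_from: min; u_to: s]
RET  73800
CALL etch[p: /smiflox/bu; c: hafeba_as]
RET  created
CALL recite[p: /flusi]
RET  zidrarn


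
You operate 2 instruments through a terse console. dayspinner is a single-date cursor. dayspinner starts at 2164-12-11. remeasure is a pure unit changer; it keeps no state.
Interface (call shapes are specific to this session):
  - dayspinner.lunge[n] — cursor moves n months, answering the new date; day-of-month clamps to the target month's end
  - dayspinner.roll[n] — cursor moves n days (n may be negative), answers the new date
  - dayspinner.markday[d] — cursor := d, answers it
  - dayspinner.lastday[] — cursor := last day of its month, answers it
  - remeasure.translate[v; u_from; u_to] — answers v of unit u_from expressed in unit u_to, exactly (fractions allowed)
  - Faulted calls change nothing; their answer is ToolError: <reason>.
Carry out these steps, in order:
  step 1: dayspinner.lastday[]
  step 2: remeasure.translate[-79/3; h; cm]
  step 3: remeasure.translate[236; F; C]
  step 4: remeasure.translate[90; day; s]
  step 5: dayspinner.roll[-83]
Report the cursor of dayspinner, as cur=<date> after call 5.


> lastday
  2164-12-31
> translate v: -79/3 u_from: h u_to: cm
  ToolError: incompatible units
> translate v: 236 u_from: F u_to: C
  340/3
> translate v: 90 u_from: day u_to: s
  7776000
> roll n: -83
  2164-10-09

Answer: cur=2164-10-09


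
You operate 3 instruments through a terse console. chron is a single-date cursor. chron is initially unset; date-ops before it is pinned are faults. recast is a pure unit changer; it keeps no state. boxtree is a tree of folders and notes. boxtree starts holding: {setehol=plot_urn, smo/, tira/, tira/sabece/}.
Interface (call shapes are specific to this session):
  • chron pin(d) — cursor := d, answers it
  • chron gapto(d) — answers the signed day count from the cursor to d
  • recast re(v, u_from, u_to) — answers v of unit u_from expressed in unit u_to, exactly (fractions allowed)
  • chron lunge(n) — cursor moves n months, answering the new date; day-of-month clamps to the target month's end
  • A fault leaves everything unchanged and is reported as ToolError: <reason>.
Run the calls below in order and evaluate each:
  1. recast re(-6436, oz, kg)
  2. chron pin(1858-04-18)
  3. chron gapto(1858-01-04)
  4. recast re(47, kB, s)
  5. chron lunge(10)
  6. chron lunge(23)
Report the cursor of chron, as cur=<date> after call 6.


Answer: cur=1861-01-18

Derivation:
Now I run recast re(v: -6436, u_from: oz, u_to: kg), → -72983012333/400000000.
Next I call chron pin(d: 1858-04-18), and observe 1858-04-18.
Then chron gapto(d: 1858-01-04), and observe -104.
Invoking recast re(v: 47, u_from: kB, u_to: s), which returns ToolError: incompatible units.
Invoking chron lunge(n: 10), yielding 1859-02-18.
Invoking chron lunge(n: 23), which returns 1861-01-18.


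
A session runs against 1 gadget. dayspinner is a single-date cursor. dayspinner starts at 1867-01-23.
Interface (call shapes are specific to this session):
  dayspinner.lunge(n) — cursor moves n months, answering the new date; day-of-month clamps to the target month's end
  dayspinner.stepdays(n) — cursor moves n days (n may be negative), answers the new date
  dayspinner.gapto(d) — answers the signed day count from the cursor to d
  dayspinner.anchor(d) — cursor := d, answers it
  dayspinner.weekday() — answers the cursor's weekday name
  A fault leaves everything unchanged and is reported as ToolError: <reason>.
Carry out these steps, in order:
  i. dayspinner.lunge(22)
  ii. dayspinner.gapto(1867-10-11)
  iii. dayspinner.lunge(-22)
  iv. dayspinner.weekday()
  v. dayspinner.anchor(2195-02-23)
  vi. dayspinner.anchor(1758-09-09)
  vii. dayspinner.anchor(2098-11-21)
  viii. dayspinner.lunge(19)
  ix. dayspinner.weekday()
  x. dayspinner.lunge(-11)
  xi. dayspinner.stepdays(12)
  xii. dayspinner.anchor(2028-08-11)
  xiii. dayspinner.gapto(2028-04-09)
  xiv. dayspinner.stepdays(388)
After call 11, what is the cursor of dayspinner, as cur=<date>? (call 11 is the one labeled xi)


I use dayspinner.lunge with n=22, — result: 1868-11-23.
Calling dayspinner.gapto with d=1867-10-11, → -409.
Now I run dayspinner.lunge with n=-22, yielding 1867-01-23.
I try dayspinner.weekday(), yielding Wednesday.
I call dayspinner.anchor with d=2195-02-23, and get 2195-02-23.
Then dayspinner.anchor with d=1758-09-09, giving 1758-09-09.
Calling dayspinner.anchor with d=2098-11-21, → 2098-11-21.
Now I run dayspinner.lunge with n=19, and observe 2100-06-21.
Invoking dayspinner.weekday, and observe Monday.
Invoking dayspinner.lunge with n=-11, → 2099-07-21.
Invoking dayspinner.stepdays with n=12, yielding 2099-08-02.
I invoke dayspinner.anchor with d=2028-08-11, yielding 2028-08-11.
Calling dayspinner.gapto with d=2028-04-09, yielding -124.
I try dayspinner.stepdays with n=388: 2029-09-03.

Answer: cur=2099-08-02


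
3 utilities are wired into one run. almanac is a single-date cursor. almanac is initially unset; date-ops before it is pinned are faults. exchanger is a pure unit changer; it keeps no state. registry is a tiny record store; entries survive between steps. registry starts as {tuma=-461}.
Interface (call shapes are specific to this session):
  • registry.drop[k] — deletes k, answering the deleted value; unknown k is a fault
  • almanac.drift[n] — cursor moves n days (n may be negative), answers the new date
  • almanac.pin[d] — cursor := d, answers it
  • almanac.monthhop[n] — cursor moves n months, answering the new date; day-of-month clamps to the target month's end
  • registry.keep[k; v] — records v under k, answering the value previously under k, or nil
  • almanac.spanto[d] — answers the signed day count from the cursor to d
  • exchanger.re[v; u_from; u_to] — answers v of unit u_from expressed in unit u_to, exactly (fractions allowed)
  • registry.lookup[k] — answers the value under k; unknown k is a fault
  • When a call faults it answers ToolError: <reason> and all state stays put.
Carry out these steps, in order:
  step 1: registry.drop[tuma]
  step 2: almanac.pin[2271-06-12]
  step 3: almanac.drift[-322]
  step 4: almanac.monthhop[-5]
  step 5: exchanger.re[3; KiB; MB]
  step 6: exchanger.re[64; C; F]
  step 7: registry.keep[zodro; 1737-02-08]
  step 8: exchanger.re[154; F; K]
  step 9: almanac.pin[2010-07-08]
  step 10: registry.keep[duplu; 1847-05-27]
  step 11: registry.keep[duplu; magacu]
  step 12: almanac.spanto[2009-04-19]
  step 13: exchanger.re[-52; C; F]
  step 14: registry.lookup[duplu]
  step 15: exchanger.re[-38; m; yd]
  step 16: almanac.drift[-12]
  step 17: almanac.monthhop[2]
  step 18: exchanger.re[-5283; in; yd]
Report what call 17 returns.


Answer: 2010-08-26

Derivation:
Next I call registry.drop passing k=tuma, which returns -461.
I run almanac.pin passing d=2271-06-12, which returns 2271-06-12.
Using almanac.drift passing n=-322, and observe 2270-07-25.
Then almanac.monthhop passing n=-5, giving 2270-02-25.
I try exchanger.re passing v=3, u_from=KiB, u_to=MB, and see 48/15625.
I invoke exchanger.re passing v=64, u_from=C, u_to=F, which returns 736/5.
Calling registry.keep passing k=zodro, v=1737-02-08, and see nil.
I try exchanger.re passing v=154, u_from=F, u_to=K, yielding 61367/180.
I invoke almanac.pin passing d=2010-07-08, → 2010-07-08.
I try registry.keep passing k=duplu, v=1847-05-27, — result: nil.
Then registry.keep passing k=duplu, v=magacu, and see 1847-05-27.
Next I call almanac.spanto passing d=2009-04-19, giving -445.
Invoking exchanger.re passing v=-52, u_from=C, u_to=F, yielding -308/5.
I try registry.lookup passing k=duplu, yielding magacu.
Invoking exchanger.re passing v=-38, u_from=m, u_to=yd, — result: -47500/1143.
I call almanac.drift passing n=-12, → 2010-06-26.
Then almanac.monthhop passing n=2, — result: 2010-08-26.
Then exchanger.re passing v=-5283, u_from=in, u_to=yd, and see -587/4.


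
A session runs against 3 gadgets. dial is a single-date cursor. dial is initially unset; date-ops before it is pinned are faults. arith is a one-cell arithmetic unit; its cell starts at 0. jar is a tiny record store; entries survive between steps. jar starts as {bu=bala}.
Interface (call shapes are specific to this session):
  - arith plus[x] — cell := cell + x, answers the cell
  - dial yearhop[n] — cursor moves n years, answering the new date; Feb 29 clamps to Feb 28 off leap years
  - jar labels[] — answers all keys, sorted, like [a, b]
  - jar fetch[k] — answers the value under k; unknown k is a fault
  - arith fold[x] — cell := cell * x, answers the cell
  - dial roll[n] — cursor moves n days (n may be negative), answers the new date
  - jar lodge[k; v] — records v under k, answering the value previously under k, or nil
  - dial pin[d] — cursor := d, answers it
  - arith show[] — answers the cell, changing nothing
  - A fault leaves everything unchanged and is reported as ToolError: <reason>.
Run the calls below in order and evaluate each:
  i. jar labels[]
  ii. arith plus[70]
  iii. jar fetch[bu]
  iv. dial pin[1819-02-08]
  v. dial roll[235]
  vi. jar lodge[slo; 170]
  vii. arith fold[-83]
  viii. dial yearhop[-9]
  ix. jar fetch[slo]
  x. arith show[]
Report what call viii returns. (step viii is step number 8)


Answer: 1810-10-01

Derivation:
> jar labels
[out] [bu]
> arith plus 70
[out] 70
> jar fetch bu
[out] bala
> dial pin 1819-02-08
[out] 1819-02-08
> dial roll 235
[out] 1819-10-01
> jar lodge slo 170
[out] nil
> arith fold -83
[out] -5810
> dial yearhop -9
[out] 1810-10-01
> jar fetch slo
[out] 170
> arith show
[out] -5810


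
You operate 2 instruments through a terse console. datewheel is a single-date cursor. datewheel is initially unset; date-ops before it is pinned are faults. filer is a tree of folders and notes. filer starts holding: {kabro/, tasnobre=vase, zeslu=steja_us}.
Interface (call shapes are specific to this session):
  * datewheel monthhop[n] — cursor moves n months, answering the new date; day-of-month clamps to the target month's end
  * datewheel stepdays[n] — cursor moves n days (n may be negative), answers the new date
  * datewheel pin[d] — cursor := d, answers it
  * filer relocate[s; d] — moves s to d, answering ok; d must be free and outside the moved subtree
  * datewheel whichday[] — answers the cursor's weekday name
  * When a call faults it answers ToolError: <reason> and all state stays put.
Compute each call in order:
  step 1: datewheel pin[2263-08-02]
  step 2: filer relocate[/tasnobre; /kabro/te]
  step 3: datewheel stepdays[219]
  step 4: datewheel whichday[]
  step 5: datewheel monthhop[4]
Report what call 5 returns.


Do: datewheel pin[d=2263-08-02]
See: 2263-08-02
Do: filer relocate[s=/tasnobre; d=/kabro/te]
See: ok
Do: datewheel stepdays[n=219]
See: 2264-03-08
Do: datewheel whichday[]
See: Tuesday
Do: datewheel monthhop[n=4]
See: 2264-07-08

Answer: 2264-07-08


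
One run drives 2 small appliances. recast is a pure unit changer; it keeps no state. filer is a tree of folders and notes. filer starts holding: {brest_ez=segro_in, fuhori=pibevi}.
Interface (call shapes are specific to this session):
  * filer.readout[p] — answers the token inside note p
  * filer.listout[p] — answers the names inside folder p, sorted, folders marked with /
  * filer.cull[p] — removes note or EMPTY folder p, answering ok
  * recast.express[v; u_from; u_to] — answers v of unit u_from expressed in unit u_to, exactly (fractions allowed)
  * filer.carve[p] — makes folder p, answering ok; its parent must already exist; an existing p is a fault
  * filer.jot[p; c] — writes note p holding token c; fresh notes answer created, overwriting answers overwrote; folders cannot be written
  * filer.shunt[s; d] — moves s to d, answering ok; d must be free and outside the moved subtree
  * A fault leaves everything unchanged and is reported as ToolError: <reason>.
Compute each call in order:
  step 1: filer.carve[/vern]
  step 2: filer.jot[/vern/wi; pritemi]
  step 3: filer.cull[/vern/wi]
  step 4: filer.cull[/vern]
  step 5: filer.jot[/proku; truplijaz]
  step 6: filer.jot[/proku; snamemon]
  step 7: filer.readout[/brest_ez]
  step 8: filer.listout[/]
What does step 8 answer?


Act: carve[p→/vern]
Obs: ok
Act: jot[p→/vern/wi; c→pritemi]
Obs: created
Act: cull[p→/vern/wi]
Obs: ok
Act: cull[p→/vern]
Obs: ok
Act: jot[p→/proku; c→truplijaz]
Obs: created
Act: jot[p→/proku; c→snamemon]
Obs: overwrote
Act: readout[p→/brest_ez]
Obs: segro_in
Act: listout[p→/]
Obs: [brest_ez, fuhori, proku]

Answer: [brest_ez, fuhori, proku]


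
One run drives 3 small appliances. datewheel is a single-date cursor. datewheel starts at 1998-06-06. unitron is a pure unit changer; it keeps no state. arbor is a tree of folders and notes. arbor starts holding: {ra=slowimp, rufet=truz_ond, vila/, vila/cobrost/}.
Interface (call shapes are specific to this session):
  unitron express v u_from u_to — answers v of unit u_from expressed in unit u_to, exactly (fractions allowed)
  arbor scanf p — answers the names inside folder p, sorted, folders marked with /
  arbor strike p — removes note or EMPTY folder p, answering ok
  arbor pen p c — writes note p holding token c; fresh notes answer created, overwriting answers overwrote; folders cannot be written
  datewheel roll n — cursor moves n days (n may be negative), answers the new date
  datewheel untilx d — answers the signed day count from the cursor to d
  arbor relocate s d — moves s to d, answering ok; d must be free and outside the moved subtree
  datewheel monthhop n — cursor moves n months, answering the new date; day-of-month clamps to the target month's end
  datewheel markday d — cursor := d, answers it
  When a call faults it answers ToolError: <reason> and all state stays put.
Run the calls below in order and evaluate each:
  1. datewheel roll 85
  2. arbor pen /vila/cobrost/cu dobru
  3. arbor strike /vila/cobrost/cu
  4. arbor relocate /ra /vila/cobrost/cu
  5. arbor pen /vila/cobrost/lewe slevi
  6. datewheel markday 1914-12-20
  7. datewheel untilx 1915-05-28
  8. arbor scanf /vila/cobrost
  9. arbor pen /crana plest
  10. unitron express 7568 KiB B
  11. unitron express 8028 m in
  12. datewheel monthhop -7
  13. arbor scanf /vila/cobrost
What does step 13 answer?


Answer: [cu, lewe]

Derivation:
% datewheel roll n=85
:: 1998-08-30
% arbor pen p=/vila/cobrost/cu c=dobru
:: created
% arbor strike p=/vila/cobrost/cu
:: ok
% arbor relocate s=/ra d=/vila/cobrost/cu
:: ok
% arbor pen p=/vila/cobrost/lewe c=slevi
:: created
% datewheel markday d=1914-12-20
:: 1914-12-20
% datewheel untilx d=1915-05-28
:: 159
% arbor scanf p=/vila/cobrost
:: [cu, lewe]
% arbor pen p=/crana c=plest
:: created
% unitron express v=7568 u_from=KiB u_to=B
:: 7749632
% unitron express v=8028 u_from=m u_to=in
:: 40140000/127
% datewheel monthhop n=-7
:: 1914-05-20
% arbor scanf p=/vila/cobrost
:: [cu, lewe]


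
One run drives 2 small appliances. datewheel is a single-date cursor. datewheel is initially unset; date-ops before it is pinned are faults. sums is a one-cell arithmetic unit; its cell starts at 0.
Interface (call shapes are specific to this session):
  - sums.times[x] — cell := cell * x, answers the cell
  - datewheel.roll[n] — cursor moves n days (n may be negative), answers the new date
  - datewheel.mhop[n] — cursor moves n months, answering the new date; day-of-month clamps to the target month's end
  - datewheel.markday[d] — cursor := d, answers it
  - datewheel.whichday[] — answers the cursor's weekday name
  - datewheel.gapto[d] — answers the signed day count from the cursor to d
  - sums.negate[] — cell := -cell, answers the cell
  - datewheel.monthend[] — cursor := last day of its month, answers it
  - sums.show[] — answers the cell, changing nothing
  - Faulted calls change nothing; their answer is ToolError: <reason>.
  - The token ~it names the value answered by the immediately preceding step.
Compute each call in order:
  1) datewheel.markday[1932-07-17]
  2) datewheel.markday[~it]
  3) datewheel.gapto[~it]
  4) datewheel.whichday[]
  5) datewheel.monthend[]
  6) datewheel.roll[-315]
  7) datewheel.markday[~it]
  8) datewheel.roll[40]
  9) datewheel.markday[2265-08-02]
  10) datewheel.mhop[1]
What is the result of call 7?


Answer: 1931-09-20

Derivation:
Then datewheel.markday on d→1932-07-17, yielding 1932-07-17.
Then datewheel.markday on d→~it, → 1932-07-17.
I use datewheel.gapto on d→~it, → 0.
I use datewheel.whichday(), — result: Sunday.
Now I run datewheel.monthend(), yielding 1932-07-31.
I invoke datewheel.roll on n→-315, yielding 1931-09-20.
Calling datewheel.markday on d→~it, yielding 1931-09-20.
I call datewheel.roll on n→40, giving 1931-10-30.
I try datewheel.markday on d→2265-08-02, — result: 2265-08-02.
I run datewheel.mhop on n→1, — result: 2265-09-02.


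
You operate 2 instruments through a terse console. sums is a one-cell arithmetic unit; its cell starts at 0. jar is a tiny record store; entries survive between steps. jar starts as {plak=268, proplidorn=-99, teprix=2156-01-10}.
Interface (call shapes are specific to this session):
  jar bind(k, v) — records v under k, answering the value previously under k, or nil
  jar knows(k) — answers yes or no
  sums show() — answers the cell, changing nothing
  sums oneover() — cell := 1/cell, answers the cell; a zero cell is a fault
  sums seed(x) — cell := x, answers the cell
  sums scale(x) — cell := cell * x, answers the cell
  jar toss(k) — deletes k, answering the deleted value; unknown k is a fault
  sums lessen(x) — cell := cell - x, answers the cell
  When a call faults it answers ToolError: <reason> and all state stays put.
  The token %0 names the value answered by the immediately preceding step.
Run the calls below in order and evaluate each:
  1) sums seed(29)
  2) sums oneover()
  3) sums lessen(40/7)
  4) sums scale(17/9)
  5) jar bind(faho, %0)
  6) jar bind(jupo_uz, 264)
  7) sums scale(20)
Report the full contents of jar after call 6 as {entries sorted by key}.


Answer: {faho=-19601/1827, jupo_uz=264, plak=268, proplidorn=-99, teprix=2156-01-10}

Derivation:
> sums seed 29
= 29
> sums oneover
= 1/29
> sums lessen 40/7
= -1153/203
> sums scale 17/9
= -19601/1827
> jar bind faho %0
= nil
> jar bind jupo_uz 264
= nil
> sums scale 20
= -392020/1827


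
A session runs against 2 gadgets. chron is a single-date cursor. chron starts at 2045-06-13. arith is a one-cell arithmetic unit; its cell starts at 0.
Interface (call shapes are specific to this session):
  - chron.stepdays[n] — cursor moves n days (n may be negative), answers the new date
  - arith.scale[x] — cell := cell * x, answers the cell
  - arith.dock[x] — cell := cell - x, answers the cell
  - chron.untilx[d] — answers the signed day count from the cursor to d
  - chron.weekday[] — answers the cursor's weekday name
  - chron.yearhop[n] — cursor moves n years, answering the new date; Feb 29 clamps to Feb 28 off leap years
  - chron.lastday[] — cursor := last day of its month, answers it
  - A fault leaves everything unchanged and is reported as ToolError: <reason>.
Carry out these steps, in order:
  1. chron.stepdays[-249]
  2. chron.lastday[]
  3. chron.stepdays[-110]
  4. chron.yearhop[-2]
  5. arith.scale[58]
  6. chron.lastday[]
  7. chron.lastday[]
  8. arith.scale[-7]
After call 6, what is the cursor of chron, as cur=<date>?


Answer: cur=2042-07-31

Derivation:
I try stepdays with -249, — result: 2044-10-07.
Calling lastday(), and observe 2044-10-31.
Invoking stepdays with -110, → 2044-07-13.
Next I call yearhop with -2, and see 2042-07-13.
Then scale with 58, and get 0.
Calling lastday, and observe 2042-07-31.
I invoke lastday(), which returns 2042-07-31.
Using scale with -7, giving 0.


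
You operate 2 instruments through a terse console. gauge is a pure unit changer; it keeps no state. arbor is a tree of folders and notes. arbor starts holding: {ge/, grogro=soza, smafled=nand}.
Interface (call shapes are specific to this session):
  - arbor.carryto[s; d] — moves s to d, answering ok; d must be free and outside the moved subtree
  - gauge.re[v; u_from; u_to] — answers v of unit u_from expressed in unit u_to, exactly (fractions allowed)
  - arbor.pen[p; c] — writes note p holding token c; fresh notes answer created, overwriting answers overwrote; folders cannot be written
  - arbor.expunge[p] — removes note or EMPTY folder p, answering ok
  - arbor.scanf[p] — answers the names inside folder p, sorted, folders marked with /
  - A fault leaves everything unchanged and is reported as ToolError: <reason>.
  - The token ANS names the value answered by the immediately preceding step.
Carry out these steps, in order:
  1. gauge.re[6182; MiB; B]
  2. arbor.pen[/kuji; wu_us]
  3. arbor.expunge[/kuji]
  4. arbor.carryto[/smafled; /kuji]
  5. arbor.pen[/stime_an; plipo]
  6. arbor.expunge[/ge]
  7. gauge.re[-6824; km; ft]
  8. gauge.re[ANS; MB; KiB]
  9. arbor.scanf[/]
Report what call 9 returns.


Answer: [grogro, kuji, stime_an]

Derivation:
;; gauge.re(6182, MiB, B) ~> 6482296832
;; arbor.pen(/kuji, wu_us) ~> created
;; arbor.expunge(/kuji) ~> ok
;; arbor.carryto(/smafled, /kuji) ~> ok
;; arbor.pen(/stime_an, plipo) ~> created
;; arbor.expunge(/ge) ~> ok
;; gauge.re(-6824, km, ft) ~> -8530000000/381
;; gauge.re(ANS, MB, KiB) ~> -8330078125000/381
;; arbor.scanf(/) ~> [grogro, kuji, stime_an]


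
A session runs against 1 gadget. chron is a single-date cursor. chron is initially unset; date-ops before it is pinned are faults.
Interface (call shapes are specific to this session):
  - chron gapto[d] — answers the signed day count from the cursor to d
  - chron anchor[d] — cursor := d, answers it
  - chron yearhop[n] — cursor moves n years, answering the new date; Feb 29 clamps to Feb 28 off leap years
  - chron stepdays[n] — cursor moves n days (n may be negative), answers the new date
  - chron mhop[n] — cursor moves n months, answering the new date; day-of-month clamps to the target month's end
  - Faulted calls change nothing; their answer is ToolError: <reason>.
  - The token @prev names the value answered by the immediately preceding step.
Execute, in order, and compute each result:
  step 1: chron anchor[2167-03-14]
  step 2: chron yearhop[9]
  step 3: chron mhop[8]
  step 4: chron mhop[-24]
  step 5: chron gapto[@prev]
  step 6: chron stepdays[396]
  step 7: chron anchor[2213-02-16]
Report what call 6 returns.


# 1. chron anchor(2167-03-14) ~> 2167-03-14
# 2. chron yearhop(9) ~> 2176-03-14
# 3. chron mhop(8) ~> 2176-11-14
# 4. chron mhop(-24) ~> 2174-11-14
# 5. chron gapto(@prev) ~> 0
# 6. chron stepdays(396) ~> 2175-12-15
# 7. chron anchor(2213-02-16) ~> 2213-02-16

Answer: 2175-12-15


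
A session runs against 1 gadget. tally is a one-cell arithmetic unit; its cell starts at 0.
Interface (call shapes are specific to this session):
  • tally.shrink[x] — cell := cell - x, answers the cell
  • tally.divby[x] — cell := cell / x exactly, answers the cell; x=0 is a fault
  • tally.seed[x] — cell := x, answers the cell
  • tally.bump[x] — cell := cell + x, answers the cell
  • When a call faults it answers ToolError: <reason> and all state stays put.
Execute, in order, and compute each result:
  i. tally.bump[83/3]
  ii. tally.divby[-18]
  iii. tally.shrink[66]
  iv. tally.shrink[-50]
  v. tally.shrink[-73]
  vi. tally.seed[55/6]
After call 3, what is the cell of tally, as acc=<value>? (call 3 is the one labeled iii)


> bump x: 83/3
:: 83/3
> divby x: -18
:: -83/54
> shrink x: 66
:: -3647/54
> shrink x: -50
:: -947/54
> shrink x: -73
:: 2995/54
> seed x: 55/6
:: 55/6

Answer: acc=-3647/54


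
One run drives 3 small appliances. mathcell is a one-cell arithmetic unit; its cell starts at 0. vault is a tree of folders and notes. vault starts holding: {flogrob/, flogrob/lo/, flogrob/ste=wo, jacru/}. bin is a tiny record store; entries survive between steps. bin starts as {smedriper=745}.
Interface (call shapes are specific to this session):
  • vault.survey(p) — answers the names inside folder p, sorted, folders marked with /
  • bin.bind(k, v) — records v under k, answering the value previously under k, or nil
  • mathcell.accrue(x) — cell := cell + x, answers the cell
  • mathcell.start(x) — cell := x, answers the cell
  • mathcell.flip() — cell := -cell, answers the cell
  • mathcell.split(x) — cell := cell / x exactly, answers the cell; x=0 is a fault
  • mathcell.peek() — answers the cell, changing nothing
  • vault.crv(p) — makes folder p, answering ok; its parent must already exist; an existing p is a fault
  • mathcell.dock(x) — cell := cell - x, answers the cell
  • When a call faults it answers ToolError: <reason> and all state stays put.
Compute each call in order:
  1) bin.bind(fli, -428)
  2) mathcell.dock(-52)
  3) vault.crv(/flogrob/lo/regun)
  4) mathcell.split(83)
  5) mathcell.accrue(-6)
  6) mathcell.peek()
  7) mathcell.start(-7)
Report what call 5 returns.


Answer: -446/83

Derivation:
→ bin.bind(fli, -428)
← nil
→ mathcell.dock(-52)
← 52
→ vault.crv(/flogrob/lo/regun)
← ok
→ mathcell.split(83)
← 52/83
→ mathcell.accrue(-6)
← -446/83
→ mathcell.peek()
← -446/83
→ mathcell.start(-7)
← -7


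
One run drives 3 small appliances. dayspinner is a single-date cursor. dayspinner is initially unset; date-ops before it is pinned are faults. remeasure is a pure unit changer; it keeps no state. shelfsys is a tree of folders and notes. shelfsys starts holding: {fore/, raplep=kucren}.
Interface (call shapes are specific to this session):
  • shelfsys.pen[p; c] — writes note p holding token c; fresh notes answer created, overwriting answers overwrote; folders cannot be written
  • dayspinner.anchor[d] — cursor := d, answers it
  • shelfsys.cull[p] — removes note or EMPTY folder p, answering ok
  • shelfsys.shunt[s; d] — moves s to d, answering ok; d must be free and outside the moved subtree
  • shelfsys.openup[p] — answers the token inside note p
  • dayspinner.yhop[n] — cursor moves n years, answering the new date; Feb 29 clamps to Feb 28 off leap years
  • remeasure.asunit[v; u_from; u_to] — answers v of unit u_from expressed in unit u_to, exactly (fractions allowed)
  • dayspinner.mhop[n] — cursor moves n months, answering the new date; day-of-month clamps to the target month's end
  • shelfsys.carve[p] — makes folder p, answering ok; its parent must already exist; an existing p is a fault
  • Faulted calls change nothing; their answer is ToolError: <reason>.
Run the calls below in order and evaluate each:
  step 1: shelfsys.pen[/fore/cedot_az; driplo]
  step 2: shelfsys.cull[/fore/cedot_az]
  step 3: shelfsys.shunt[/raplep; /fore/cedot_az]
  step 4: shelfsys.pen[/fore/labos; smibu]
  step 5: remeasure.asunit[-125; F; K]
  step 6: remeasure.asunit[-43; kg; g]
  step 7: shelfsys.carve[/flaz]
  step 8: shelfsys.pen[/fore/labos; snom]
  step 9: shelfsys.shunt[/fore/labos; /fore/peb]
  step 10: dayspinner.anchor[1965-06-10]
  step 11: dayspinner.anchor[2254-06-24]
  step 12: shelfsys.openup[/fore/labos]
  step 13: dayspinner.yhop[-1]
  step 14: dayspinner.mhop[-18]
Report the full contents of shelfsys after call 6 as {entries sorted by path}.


Answer: {fore/, fore/cedot_az=kucren, fore/labos=smibu}

Derivation:
~$ shelfsys.pen /fore/cedot_az driplo
  created
~$ shelfsys.cull /fore/cedot_az
  ok
~$ shelfsys.shunt /raplep /fore/cedot_az
  ok
~$ shelfsys.pen /fore/labos smibu
  created
~$ remeasure.asunit -125 F K
  33467/180
~$ remeasure.asunit -43 kg g
  -43000
~$ shelfsys.carve /flaz
  ok
~$ shelfsys.pen /fore/labos snom
  overwrote
~$ shelfsys.shunt /fore/labos /fore/peb
  ok
~$ dayspinner.anchor 1965-06-10
  1965-06-10
~$ dayspinner.anchor 2254-06-24
  2254-06-24
~$ shelfsys.openup /fore/labos
  ToolError: not found
~$ dayspinner.yhop -1
  2253-06-24
~$ dayspinner.mhop -18
  2251-12-24


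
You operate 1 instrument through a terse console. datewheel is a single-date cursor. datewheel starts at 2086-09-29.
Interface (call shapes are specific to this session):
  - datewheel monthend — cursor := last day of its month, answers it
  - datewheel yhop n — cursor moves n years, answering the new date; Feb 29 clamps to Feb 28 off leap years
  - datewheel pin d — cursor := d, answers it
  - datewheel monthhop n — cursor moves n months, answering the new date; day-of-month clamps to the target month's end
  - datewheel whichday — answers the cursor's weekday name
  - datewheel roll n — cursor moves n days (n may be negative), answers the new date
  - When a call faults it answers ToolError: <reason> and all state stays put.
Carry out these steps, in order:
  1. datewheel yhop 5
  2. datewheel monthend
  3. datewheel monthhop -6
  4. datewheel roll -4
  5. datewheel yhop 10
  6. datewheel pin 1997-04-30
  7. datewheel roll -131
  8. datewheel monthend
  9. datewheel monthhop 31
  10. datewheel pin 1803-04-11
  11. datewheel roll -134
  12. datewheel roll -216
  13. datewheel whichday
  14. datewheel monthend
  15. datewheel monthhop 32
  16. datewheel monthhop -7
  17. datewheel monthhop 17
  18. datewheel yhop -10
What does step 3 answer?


[in] datewheel yhop n→5
  2091-09-29
[in] datewheel monthend
  2091-09-30
[in] datewheel monthhop n→-6
  2091-03-30
[in] datewheel roll n→-4
  2091-03-26
[in] datewheel yhop n→10
  2101-03-26
[in] datewheel pin d→1997-04-30
  1997-04-30
[in] datewheel roll n→-131
  1996-12-20
[in] datewheel monthend
  1996-12-31
[in] datewheel monthhop n→31
  1999-07-31
[in] datewheel pin d→1803-04-11
  1803-04-11
[in] datewheel roll n→-134
  1802-11-28
[in] datewheel roll n→-216
  1802-04-26
[in] datewheel whichday
  Monday
[in] datewheel monthend
  1802-04-30
[in] datewheel monthhop n→32
  1804-12-30
[in] datewheel monthhop n→-7
  1804-05-30
[in] datewheel monthhop n→17
  1805-10-30
[in] datewheel yhop n→-10
  1795-10-30

Answer: 2091-03-30


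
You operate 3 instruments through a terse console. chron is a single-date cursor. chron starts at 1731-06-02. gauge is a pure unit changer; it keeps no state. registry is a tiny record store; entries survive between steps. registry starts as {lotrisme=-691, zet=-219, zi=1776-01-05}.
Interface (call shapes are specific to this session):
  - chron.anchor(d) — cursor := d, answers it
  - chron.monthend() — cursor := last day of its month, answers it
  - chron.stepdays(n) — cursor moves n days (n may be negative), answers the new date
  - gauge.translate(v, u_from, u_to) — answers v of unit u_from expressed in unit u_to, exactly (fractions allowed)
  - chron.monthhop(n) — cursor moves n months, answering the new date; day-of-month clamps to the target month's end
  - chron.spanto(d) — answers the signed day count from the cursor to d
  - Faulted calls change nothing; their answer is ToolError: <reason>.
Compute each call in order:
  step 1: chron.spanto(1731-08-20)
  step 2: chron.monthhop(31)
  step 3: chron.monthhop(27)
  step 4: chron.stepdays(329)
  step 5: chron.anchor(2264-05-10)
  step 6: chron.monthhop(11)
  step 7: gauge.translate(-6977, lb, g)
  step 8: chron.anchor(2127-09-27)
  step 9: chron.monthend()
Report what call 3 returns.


Answer: 1736-04-02

Derivation:
% 1. chron.spanto(d='1731-08-20') == 79
% 2. chron.monthhop(n='31') == 1734-01-02
% 3. chron.monthhop(n='27') == 1736-04-02
% 4. chron.stepdays(n='329') == 1737-02-25
% 5. chron.anchor(d='2264-05-10') == 2264-05-10
% 6. chron.monthhop(n='11') == 2265-04-10
% 7. gauge.translate(v='-6977', u_from='lb', u_to='g') == -316471396549/100000
% 8. chron.anchor(d='2127-09-27') == 2127-09-27
% 9. chron.monthend() == 2127-09-30


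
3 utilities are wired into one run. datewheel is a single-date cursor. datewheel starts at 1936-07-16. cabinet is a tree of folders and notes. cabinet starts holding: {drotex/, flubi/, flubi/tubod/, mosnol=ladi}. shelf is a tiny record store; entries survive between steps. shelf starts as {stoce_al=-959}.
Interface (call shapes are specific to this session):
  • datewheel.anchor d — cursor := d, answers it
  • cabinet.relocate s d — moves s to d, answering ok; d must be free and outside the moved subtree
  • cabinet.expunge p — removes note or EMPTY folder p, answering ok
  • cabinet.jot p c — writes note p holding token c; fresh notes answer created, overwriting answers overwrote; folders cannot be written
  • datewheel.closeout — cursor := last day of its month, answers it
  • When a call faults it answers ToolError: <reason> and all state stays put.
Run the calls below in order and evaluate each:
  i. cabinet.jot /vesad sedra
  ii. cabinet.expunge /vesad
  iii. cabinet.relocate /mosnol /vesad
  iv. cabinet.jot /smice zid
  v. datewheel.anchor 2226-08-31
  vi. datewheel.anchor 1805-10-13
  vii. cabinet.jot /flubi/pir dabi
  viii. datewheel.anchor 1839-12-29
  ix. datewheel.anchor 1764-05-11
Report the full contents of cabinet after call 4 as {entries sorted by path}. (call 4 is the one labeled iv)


Answer: {drotex/, flubi/, flubi/tubod/, smice=zid, vesad=ladi}

Derivation:
% jot /vesad sedra
= created
% expunge /vesad
= ok
% relocate /mosnol /vesad
= ok
% jot /smice zid
= created
% anchor 2226-08-31
= 2226-08-31
% anchor 1805-10-13
= 1805-10-13
% jot /flubi/pir dabi
= created
% anchor 1839-12-29
= 1839-12-29
% anchor 1764-05-11
= 1764-05-11


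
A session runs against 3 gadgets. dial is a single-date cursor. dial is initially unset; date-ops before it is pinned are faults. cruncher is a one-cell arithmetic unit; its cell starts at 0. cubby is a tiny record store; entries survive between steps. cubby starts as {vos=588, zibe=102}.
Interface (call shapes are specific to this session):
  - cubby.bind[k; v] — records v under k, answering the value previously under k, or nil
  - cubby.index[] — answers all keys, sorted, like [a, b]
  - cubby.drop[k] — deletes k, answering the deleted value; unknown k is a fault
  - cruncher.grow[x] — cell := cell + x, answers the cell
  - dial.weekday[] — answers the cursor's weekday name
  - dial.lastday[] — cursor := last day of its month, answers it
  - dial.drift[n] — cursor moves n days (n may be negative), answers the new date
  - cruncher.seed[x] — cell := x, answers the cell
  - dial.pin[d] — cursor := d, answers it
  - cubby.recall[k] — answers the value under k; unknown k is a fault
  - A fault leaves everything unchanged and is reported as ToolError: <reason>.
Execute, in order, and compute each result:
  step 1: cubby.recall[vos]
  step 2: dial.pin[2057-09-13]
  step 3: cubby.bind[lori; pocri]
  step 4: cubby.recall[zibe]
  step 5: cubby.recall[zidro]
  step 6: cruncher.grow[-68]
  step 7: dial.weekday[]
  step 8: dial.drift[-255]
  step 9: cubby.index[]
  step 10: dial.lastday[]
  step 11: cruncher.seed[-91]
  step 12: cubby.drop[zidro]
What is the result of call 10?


Answer: 2057-01-31

Derivation:
;; cubby.recall(k: vos) -> 588
;; dial.pin(d: 2057-09-13) -> 2057-09-13
;; cubby.bind(k: lori, v: pocri) -> nil
;; cubby.recall(k: zibe) -> 102
;; cubby.recall(k: zidro) -> ToolError: no such key zidro
;; cruncher.grow(x: -68) -> -68
;; dial.weekday() -> Thursday
;; dial.drift(n: -255) -> 2057-01-01
;; cubby.index() -> [lori, vos, zibe]
;; dial.lastday() -> 2057-01-31
;; cruncher.seed(x: -91) -> -91
;; cubby.drop(k: zidro) -> ToolError: no such key zidro


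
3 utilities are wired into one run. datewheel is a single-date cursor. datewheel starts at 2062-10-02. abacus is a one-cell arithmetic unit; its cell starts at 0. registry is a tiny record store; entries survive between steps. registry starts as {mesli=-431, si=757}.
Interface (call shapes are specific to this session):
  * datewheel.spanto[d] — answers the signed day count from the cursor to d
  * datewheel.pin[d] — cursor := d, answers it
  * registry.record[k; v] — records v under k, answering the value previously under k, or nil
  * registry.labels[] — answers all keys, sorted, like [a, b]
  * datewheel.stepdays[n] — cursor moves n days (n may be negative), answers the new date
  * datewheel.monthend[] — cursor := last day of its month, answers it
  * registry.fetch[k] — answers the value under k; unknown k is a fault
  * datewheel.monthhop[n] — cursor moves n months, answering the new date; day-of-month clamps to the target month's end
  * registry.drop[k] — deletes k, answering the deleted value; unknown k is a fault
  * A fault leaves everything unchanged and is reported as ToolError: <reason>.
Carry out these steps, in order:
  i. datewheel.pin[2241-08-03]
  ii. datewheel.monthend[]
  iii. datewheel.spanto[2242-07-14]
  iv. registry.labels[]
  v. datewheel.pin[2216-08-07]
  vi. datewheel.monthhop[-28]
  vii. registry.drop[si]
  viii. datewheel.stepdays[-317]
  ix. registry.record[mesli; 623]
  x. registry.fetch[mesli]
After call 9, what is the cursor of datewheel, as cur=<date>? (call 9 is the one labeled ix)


Answer: cur=2213-05-25

Derivation:
Act: pin[d: 2241-08-03]
Obs: 2241-08-03
Act: monthend[]
Obs: 2241-08-31
Act: spanto[d: 2242-07-14]
Obs: 317
Act: labels[]
Obs: [mesli, si]
Act: pin[d: 2216-08-07]
Obs: 2216-08-07
Act: monthhop[n: -28]
Obs: 2214-04-07
Act: drop[k: si]
Obs: 757
Act: stepdays[n: -317]
Obs: 2213-05-25
Act: record[k: mesli; v: 623]
Obs: -431
Act: fetch[k: mesli]
Obs: 623


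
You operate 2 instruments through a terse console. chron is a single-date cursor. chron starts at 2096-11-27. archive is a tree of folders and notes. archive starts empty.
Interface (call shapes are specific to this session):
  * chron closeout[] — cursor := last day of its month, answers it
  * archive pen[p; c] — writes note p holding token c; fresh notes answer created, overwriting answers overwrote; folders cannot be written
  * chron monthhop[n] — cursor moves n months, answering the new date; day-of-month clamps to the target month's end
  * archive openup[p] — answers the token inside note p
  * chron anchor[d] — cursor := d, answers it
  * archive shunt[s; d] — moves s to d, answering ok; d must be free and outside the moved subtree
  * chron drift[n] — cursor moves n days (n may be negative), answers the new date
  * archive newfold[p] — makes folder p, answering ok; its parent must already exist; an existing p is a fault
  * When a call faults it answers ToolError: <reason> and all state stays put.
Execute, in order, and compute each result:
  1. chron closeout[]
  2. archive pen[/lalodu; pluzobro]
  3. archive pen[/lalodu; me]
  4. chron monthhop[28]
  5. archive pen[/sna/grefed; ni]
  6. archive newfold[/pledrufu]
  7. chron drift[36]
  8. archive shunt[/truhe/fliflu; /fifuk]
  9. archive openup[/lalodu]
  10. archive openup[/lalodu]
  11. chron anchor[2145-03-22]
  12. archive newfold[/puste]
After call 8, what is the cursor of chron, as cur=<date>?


# 1. chron closeout() ~> 2096-11-30
# 2. archive pen(p: /lalodu, c: pluzobro) ~> created
# 3. archive pen(p: /lalodu, c: me) ~> overwrote
# 4. chron monthhop(n: 28) ~> 2099-03-30
# 5. archive pen(p: /sna/grefed, c: ni) ~> ToolError: no parent
# 6. archive newfold(p: /pledrufu) ~> ok
# 7. chron drift(n: 36) ~> 2099-05-05
# 8. archive shunt(s: /truhe/fliflu, d: /fifuk) ~> ToolError: not found
# 9. archive openup(p: /lalodu) ~> me
# 10. archive openup(p: /lalodu) ~> me
# 11. chron anchor(d: 2145-03-22) ~> 2145-03-22
# 12. archive newfold(p: /puste) ~> ok

Answer: cur=2099-05-05
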